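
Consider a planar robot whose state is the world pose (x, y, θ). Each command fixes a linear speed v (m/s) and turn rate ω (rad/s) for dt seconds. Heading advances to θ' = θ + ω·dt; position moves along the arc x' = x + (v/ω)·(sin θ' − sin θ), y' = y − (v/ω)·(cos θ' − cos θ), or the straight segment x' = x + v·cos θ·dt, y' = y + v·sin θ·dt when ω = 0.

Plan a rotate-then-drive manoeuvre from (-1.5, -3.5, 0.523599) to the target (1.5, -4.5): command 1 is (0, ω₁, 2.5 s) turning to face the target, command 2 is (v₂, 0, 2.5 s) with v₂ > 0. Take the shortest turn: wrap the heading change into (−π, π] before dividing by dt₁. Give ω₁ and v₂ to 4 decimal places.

ω₁ = -0.3381, v₂ = 1.2649

heading to target = atan2(-4.5−-3.5, 1.5−-1.5) = -0.3218
Δθ = wrap(-0.3218 − 0.5236) = -0.8453; ω₁ = Δθ/dt₁ = -0.3381
distance = √((1.5−-1.5)² + (-4.5−-3.5)²) = 3.1623; v₂ = distance/dt₂ = 1.2649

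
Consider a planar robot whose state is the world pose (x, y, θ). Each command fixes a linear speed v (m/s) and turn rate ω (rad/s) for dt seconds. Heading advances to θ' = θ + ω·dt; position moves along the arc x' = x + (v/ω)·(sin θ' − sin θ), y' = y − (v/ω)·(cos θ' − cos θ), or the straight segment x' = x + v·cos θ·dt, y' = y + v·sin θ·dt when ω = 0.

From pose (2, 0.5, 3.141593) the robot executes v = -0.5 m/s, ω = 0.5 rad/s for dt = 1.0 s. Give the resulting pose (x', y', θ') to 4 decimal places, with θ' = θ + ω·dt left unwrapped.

θ' = 3.1416 + 0.5·1.0 = 3.6416
R = v/ω = -0.5/0.5 = -1.0000
x' = 2 + -1.0000·(sin 3.6416 − sin 3.1416) = 2.4794
y' = 0.5 − -1.0000·(cos 3.6416 − cos 3.1416) = 0.6224

(2.4794, 0.6224, 3.6416)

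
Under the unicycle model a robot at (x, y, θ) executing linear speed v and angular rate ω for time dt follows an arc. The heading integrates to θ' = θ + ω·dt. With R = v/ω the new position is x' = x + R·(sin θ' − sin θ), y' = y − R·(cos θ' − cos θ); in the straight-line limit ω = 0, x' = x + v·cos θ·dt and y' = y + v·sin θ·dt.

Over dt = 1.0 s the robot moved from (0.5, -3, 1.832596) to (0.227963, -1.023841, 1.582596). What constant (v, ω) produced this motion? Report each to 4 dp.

Δθ = 1.582596 − 1.832596 = -0.250000
ω = Δθ/dt = -0.250000/1.0 = -0.2500
R = −Δy/(cos θ' − cos θ) = -8.0000
v = R·ω = -8.0000·-0.2500 = 2.0000

v = 2.0000, ω = -0.2500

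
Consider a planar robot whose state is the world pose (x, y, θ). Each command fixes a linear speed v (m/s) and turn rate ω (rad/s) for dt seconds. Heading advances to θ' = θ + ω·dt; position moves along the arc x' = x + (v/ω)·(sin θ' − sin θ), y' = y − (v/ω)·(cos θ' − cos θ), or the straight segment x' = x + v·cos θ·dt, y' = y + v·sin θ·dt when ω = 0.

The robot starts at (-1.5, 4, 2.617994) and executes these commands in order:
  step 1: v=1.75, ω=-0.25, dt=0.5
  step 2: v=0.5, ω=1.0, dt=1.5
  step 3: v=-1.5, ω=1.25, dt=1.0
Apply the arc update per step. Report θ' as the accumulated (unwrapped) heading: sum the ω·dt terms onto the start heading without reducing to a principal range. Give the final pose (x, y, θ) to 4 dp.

(-2.7743, 5.8126, 5.2430)

step 1: θ'=2.4930 (R=-7.0000) → pose (-2.2285, 4.4837, 2.4930)
step 2: θ'=3.9930 (R=0.5000) → pose (-2.9066, 4.4147, 3.9930)
step 3: θ'=5.2430 (R=-1.2000) → pose (-2.7743, 5.8126, 5.2430)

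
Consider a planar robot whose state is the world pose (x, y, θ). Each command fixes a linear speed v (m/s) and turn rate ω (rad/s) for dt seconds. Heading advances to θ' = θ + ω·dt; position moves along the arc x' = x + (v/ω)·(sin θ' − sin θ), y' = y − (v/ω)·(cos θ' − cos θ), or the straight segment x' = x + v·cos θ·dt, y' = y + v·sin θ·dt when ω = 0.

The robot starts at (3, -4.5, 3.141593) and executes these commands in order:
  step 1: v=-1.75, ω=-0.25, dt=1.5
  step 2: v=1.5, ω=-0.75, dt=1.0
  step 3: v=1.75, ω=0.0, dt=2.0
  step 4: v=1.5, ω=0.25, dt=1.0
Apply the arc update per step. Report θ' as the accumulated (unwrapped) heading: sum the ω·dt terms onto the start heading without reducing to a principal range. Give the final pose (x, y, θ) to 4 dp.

(2.1745, 0.4291, 2.2666)

step 1: θ'=2.7666 (R=7.0000) → pose (5.5639, -4.9864, 2.7666)
step 2: θ'=2.0166 (R=-2.0000) → pose (4.4919, -3.9878, 2.0166)
step 3: θ'=2.0166 (straight) → pose (2.9828, -0.8298, 2.0166)
step 4: θ'=2.2666 (R=6.0000) → pose (2.1745, 0.4291, 2.2666)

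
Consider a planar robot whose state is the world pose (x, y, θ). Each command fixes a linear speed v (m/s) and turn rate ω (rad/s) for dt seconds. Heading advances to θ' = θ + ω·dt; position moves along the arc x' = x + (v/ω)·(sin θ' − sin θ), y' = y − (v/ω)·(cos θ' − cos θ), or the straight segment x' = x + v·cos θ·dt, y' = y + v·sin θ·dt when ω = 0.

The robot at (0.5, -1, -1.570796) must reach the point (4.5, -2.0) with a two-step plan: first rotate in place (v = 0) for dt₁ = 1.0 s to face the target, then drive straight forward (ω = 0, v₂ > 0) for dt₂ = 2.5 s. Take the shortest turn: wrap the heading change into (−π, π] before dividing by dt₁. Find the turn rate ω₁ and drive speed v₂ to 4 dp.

heading to target = atan2(-2−-1, 4.5−0.5) = -0.2450
Δθ = wrap(-0.2450 − -1.5708) = 1.3258; ω₁ = Δθ/dt₁ = 1.3258
distance = √((4.5−0.5)² + (-2−-1)²) = 4.1231; v₂ = distance/dt₂ = 1.6492

ω₁ = 1.3258, v₂ = 1.6492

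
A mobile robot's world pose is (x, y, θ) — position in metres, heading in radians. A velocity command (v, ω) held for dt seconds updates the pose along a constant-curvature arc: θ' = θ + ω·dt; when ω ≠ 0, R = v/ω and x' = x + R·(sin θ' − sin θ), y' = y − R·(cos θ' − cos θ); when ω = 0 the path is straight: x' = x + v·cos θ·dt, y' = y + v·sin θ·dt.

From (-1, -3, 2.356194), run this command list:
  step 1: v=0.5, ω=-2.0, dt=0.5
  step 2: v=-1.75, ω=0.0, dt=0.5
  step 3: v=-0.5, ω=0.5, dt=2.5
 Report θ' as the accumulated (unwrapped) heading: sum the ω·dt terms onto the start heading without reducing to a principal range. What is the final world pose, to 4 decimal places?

step 1: θ'=1.3562 (R=-0.2500) → pose (-1.0675, -2.7700, 1.3562)
step 2: θ'=1.3562 (straight) → pose (-1.2538, -3.6249, 1.3562)
step 3: θ'=2.6062 (R=-1.0000) → pose (-0.7870, -4.6979, 2.6062)

(-0.7870, -4.6979, 2.6062)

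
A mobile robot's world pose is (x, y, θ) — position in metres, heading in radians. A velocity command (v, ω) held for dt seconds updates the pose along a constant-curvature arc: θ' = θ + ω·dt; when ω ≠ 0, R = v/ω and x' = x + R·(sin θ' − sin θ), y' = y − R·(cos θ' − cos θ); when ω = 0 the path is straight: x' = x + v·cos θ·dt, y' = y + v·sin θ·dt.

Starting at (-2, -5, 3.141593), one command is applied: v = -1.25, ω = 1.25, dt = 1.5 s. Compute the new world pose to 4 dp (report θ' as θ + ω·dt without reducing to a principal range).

θ' = 3.1416 + 1.25·1.5 = 5.0166
R = v/ω = -1.25/1.25 = -1.0000
x' = -2 + -1.0000·(sin 5.0166 − sin 3.1416) = -1.0459
y' = -5 − -1.0000·(cos 5.0166 − cos 3.1416) = -3.7005

(-1.0459, -3.7005, 5.0166)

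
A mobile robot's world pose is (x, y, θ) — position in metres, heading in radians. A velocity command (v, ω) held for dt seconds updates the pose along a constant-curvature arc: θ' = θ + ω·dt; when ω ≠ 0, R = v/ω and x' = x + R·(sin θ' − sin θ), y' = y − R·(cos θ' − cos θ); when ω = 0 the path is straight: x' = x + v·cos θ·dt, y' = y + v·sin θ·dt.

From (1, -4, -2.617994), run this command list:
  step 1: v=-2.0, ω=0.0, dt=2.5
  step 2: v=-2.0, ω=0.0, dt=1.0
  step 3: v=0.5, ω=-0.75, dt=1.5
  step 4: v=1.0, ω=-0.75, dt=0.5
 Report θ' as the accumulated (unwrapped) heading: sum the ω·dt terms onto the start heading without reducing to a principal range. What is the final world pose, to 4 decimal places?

step 1: θ'=-2.6180 (straight) → pose (5.3301, -1.5000, -2.6180)
step 2: θ'=-2.6180 (straight) → pose (7.0622, -0.5000, -2.6180)
step 3: θ'=-3.7430 (R=-0.6667) → pose (6.3516, -0.4723, -3.7430)
step 4: θ'=-4.1180 (R=-1.3333) → pose (6.0014, -0.1196, -4.1180)

(6.0014, -0.1196, -4.1180)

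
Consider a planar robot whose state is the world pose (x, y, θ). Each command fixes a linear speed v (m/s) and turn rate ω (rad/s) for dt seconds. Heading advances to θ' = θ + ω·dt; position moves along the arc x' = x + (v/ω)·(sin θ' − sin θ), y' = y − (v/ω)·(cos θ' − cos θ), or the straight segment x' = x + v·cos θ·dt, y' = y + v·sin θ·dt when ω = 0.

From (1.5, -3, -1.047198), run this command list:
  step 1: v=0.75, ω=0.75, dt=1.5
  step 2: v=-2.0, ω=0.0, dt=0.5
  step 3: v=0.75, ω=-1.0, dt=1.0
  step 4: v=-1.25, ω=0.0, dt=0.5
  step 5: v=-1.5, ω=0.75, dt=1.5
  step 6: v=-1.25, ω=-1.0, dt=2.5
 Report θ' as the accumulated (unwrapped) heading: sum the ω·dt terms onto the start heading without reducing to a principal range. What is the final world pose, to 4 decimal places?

step 1: θ'=0.0778 (R=1.0000) → pose (2.4437, -3.4970, 0.0778)
step 2: θ'=0.0778 (straight) → pose (1.4468, -3.5747, 0.0778)
step 3: θ'=-0.9222 (R=-0.7500) → pose (2.1028, -3.8694, -0.9222)
step 4: θ'=-0.9222 (straight) → pose (1.7252, -3.3713, -0.9222)
step 5: θ'=0.2028 (R=-2.0000) → pose (-0.2715, -2.6204, 0.2028)
step 6: θ'=-2.2972 (R=1.2500) → pose (-1.4577, -0.5658, -2.2972)

(-1.4577, -0.5658, -2.2972)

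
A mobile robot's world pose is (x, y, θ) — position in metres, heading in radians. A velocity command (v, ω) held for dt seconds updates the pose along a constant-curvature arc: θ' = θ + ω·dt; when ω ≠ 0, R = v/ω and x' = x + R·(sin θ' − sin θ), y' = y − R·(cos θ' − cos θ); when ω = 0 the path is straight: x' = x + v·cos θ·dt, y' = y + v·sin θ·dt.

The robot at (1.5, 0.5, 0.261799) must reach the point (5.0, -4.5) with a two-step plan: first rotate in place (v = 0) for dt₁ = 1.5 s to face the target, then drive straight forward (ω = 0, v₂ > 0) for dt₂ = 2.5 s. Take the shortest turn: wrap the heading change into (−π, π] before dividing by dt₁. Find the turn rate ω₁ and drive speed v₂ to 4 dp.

ω₁ = -0.8146, v₂ = 2.4413

heading to target = atan2(-4.5−0.5, 5−1.5) = -0.9601
Δθ = wrap(-0.9601 − 0.2618) = -1.2219; ω₁ = Δθ/dt₁ = -0.8146
distance = √((5−1.5)² + (-4.5−0.5)²) = 6.1033; v₂ = distance/dt₂ = 2.4413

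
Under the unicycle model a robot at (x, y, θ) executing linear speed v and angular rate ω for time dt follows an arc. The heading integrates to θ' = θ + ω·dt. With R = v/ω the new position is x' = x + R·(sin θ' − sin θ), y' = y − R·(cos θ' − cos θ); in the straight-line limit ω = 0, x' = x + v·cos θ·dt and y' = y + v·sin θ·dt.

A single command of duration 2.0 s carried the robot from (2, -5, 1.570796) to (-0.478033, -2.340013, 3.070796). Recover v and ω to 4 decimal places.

v = 2.0000, ω = 0.7500

Δθ = 3.070796 − 1.570796 = 1.500000
ω = Δθ/dt = 1.500000/2.0 = 0.7500
R = −Δy/(cos θ' − cos θ) = 2.6667
v = R·ω = 2.6667·0.7500 = 2.0000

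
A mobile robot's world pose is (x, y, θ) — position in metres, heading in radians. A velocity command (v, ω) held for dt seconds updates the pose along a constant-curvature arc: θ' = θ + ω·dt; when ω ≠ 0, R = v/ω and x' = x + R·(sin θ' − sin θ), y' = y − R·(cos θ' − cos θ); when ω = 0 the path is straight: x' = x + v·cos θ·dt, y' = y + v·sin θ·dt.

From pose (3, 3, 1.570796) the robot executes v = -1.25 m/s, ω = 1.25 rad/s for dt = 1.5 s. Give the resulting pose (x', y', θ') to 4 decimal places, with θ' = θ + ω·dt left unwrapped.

(4.2995, 2.0459, 3.4458)

θ' = 1.5708 + 1.25·1.5 = 3.4458
R = v/ω = -1.25/1.25 = -1.0000
x' = 3 + -1.0000·(sin 3.4458 − sin 1.5708) = 4.2995
y' = 3 − -1.0000·(cos 3.4458 − cos 1.5708) = 2.0459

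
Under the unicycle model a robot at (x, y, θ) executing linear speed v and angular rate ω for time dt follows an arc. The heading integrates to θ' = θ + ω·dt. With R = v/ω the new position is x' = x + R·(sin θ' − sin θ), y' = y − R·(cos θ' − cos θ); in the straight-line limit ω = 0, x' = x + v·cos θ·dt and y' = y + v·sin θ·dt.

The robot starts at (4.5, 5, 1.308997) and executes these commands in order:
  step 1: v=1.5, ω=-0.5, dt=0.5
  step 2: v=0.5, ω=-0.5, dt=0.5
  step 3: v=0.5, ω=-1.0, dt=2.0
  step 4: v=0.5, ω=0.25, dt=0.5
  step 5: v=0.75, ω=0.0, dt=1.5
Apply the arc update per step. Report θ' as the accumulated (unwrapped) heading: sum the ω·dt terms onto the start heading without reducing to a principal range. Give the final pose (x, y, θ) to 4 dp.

(6.4076, 4.5230, -1.0660)

step 1: θ'=1.0590 (R=-3.0000) → pose (4.7822, 5.6928, 1.0590)
step 2: θ'=0.8090 (R=-1.0000) → pose (4.9305, 5.8933, 0.8090)
step 3: θ'=-1.1910 (R=-0.5000) → pose (5.7566, 5.7335, -1.1910)
step 4: θ'=-1.0660 (R=2.0000) → pose (5.8636, 5.5077, -1.0660)
step 5: θ'=-1.0660 (straight) → pose (6.4076, 4.5230, -1.0660)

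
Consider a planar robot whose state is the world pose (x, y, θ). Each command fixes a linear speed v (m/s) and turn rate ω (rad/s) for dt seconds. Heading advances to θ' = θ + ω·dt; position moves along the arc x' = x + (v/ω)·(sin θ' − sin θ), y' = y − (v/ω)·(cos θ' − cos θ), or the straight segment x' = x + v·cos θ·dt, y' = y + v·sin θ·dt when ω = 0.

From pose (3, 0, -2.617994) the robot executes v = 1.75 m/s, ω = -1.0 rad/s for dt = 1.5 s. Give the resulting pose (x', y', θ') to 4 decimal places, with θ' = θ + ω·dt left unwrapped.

(0.6751, 0.5355, -4.1180)

θ' = -2.6180 + -1.0·1.5 = -4.1180
R = v/ω = 1.75/-1.0 = -1.7500
x' = 3 + -1.7500·(sin -4.1180 − sin -2.6180) = 0.6751
y' = 0 − -1.7500·(cos -4.1180 − cos -2.6180) = 0.5355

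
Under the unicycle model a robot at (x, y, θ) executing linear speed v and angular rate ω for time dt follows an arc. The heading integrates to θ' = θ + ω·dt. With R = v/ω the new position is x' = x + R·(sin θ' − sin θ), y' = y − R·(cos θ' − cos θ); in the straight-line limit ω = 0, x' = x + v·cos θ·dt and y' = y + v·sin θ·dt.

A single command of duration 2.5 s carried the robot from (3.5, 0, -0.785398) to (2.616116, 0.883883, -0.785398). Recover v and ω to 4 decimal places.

Δθ = -0.785398 − -0.785398 = 0.000000
ω = Δθ/dt = 0.000000/2.5 = 0.0000
ω = 0 → v = (Δx·cos θ + Δy·sin θ)/dt = -0.5000

v = -0.5000, ω = 0.0000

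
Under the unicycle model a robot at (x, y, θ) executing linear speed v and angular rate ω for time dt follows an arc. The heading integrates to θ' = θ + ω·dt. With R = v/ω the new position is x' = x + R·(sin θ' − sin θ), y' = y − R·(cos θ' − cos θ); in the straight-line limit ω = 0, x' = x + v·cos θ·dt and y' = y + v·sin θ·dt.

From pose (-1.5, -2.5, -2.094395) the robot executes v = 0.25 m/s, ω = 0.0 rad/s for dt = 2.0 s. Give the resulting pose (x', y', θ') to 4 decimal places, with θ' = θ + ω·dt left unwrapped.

θ' = -2.0944 + 0.0·2.0 = -2.0944
ω = 0 → straight: x' = -1.5 + 0.25·cos(-2.0944)·2.0 = -1.7500
y' = -2.5 + 0.25·sin(-2.0944)·2.0 = -2.9330

(-1.7500, -2.9330, -2.0944)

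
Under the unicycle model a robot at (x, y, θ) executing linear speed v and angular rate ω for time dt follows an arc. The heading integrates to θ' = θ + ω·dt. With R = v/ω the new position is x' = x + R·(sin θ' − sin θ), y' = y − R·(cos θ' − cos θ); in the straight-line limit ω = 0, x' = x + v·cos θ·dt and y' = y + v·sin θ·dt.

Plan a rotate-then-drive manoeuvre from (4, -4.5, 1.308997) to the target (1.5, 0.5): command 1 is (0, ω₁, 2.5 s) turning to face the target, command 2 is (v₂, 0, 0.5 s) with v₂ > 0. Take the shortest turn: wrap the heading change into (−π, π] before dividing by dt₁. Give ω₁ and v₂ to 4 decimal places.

heading to target = atan2(0.5−-4.5, 1.5−4) = 2.0344
Δθ = wrap(2.0344 − 1.3090) = 0.7254; ω₁ = Δθ/dt₁ = 0.2902
distance = √((1.5−4)² + (0.5−-4.5)²) = 5.5902; v₂ = distance/dt₂ = 11.1803

ω₁ = 0.2902, v₂ = 11.1803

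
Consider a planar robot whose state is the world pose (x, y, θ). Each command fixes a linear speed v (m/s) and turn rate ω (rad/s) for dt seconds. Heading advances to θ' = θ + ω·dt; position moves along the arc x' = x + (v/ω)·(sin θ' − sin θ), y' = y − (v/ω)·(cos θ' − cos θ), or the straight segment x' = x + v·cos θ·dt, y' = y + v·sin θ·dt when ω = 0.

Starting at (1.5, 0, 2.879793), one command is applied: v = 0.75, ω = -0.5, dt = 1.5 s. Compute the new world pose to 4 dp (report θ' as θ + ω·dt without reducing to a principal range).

(0.6165, 0.6534, 2.1298)

θ' = 2.8798 + -0.5·1.5 = 2.1298
R = v/ω = 0.75/-0.5 = -1.5000
x' = 1.5 + -1.5000·(sin 2.1298 − sin 2.8798) = 0.6165
y' = 0 − -1.5000·(cos 2.1298 − cos 2.8798) = 0.6534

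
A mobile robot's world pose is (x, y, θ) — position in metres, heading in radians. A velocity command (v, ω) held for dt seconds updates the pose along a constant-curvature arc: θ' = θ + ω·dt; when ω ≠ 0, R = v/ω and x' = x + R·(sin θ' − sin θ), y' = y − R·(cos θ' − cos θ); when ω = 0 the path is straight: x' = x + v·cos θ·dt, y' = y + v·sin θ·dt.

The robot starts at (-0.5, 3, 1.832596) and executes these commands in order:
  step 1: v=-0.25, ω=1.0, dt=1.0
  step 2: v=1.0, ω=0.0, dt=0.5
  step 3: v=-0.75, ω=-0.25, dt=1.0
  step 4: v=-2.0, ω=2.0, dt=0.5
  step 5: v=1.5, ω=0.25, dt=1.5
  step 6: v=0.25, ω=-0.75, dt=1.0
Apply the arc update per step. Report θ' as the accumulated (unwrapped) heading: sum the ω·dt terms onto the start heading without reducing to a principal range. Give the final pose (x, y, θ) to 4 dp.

step 1: θ'=2.8326 (R=-0.2500) → pose (-0.3345, 2.8265, 2.8326)
step 2: θ'=2.8326 (straight) → pose (-0.8109, 2.9786, 2.8326)
step 3: θ'=2.5826 (R=3.0000) → pose (-0.1322, 2.6640, 2.5826)
step 4: θ'=3.5826 (R=-1.0000) → pose (0.8250, 2.6075, 3.5826)
step 5: θ'=3.9576 (R=6.0000) → pose (-0.9844, 1.2924, 3.9576)
step 6: θ'=3.2076 (R=-0.3333) → pose (-1.2052, 1.1882, 3.2076)

(-1.2052, 1.1882, 3.2076)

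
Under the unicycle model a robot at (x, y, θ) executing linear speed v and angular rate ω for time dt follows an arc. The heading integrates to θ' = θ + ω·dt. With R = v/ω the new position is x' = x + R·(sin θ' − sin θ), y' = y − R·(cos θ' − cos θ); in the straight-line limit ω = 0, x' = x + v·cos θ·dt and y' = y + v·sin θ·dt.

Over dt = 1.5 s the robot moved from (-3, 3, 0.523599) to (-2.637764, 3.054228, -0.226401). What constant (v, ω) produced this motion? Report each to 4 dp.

v = 0.2500, ω = -0.5000

Δθ = -0.226401 − 0.523599 = -0.750000
ω = Δθ/dt = -0.750000/1.5 = -0.5000
R = Δx/(sin θ' − sin θ) = -0.5000
v = R·ω = -0.5000·-0.5000 = 0.2500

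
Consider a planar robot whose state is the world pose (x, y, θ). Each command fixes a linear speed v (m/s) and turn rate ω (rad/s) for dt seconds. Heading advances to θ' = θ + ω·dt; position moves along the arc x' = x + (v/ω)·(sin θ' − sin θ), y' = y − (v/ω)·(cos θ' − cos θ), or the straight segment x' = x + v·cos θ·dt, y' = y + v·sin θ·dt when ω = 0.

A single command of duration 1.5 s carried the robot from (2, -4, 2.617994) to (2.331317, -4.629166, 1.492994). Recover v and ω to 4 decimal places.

v = -0.5000, ω = -0.7500

Δθ = 1.492994 − 2.617994 = -1.125000
ω = Δθ/dt = -1.125000/1.5 = -0.7500
R = −Δy/(cos θ' − cos θ) = 0.6667
v = R·ω = 0.6667·-0.7500 = -0.5000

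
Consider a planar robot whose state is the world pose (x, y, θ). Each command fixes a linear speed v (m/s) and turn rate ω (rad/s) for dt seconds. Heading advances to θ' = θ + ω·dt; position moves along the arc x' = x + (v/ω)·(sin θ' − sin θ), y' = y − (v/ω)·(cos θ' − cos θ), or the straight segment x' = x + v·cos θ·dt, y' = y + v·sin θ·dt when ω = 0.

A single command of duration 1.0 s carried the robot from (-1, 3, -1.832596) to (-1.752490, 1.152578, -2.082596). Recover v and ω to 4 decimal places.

Δθ = -2.082596 − -1.832596 = -0.250000
ω = Δθ/dt = -0.250000/1.0 = -0.2500
R = −Δy/(cos θ' − cos θ) = -8.0000
v = R·ω = -8.0000·-0.2500 = 2.0000

v = 2.0000, ω = -0.2500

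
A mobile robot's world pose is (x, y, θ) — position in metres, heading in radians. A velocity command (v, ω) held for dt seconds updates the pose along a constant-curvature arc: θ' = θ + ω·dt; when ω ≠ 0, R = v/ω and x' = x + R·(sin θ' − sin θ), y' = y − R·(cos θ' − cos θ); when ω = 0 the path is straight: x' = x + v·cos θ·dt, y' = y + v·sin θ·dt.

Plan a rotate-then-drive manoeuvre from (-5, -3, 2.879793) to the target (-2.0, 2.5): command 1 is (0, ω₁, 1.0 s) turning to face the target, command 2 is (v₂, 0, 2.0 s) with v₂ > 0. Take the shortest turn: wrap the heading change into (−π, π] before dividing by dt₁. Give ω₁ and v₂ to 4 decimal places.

heading to target = atan2(2.5−-3, -2−-5) = 1.0714
Δθ = wrap(1.0714 − 2.8798) = -1.8083; ω₁ = Δθ/dt₁ = -1.8083
distance = √((-2−-5)² + (2.5−-3)²) = 6.2650; v₂ = distance/dt₂ = 3.1325

ω₁ = -1.8083, v₂ = 3.1325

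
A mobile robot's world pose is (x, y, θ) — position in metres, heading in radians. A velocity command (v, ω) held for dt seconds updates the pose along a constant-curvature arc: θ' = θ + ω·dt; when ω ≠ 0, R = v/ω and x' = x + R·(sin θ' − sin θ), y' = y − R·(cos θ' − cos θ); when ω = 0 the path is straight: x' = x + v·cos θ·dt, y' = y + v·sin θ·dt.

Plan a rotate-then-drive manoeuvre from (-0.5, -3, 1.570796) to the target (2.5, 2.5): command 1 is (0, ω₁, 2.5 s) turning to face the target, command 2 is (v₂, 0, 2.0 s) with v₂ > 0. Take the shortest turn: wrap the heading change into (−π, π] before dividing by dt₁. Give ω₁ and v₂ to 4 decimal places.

ω₁ = -0.1997, v₂ = 3.1325

heading to target = atan2(2.5−-3, 2.5−-0.5) = 1.0714
Δθ = wrap(1.0714 − 1.5708) = -0.4993; ω₁ = Δθ/dt₁ = -0.1997
distance = √((2.5−-0.5)² + (2.5−-3)²) = 6.2650; v₂ = distance/dt₂ = 3.1325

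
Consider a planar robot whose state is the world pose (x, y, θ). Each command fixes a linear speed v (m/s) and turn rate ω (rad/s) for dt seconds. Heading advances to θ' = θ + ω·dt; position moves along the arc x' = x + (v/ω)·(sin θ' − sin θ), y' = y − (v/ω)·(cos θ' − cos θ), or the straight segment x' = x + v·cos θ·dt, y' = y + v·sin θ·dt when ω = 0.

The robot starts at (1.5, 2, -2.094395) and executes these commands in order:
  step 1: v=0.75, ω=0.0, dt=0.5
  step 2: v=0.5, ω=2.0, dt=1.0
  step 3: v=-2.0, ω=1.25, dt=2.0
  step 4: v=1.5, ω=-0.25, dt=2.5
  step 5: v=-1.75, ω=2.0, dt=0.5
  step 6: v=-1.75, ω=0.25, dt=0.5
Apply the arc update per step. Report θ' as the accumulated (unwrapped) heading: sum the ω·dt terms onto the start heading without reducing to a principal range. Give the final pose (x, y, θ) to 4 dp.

step 1: θ'=-2.0944 (straight) → pose (1.3125, 1.6752, -2.0944)
step 2: θ'=-0.0944 (R=0.2500) → pose (1.5054, 1.3014, -0.0944)
step 3: θ'=2.4056 (R=-1.6000) → pose (0.2805, -1.4774, 2.4056)
step 4: θ'=1.7806 (R=-6.0000) → pose (-1.5600, 1.7200, 1.7806)
step 5: θ'=2.7806 (R=-0.8750) → pose (-1.0132, 1.0836, 2.7806)
step 6: θ'=2.9056 (R=-7.0000) → pose (-0.1775, 0.8265, 2.9056)

(-0.1775, 0.8265, 2.9056)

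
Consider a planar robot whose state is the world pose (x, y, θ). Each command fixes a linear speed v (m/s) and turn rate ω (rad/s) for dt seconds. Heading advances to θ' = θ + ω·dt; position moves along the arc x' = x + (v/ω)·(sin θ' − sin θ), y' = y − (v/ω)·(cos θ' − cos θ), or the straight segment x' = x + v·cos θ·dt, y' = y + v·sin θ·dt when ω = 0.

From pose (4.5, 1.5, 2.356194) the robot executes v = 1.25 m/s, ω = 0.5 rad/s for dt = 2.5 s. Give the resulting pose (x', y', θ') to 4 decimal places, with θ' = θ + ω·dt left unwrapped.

θ' = 2.3562 + 0.5·2.5 = 3.6062
R = v/ω = 1.25/0.5 = 2.5000
x' = 4.5 + 2.5000·(sin 3.6062 − sin 2.3562) = 1.6121
y' = 1.5 − 2.5000·(cos 3.6062 − cos 2.3562) = 1.9672

(1.6121, 1.9672, 3.6062)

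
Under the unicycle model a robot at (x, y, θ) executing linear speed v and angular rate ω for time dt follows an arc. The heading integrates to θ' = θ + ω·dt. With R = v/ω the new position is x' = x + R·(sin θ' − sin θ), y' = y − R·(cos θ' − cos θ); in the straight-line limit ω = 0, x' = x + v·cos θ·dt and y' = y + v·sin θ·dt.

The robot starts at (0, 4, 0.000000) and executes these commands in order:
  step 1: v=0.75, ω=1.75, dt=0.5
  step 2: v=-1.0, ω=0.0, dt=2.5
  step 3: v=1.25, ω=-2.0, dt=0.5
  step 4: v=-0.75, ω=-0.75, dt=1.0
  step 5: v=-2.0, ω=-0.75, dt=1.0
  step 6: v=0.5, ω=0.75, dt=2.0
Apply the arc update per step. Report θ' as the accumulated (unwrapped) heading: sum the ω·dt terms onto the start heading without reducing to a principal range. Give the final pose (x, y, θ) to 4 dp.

(-1.3922, 3.9619, -0.1250)

step 1: θ'=0.8750 (R=0.4286) → pose (0.3289, 4.1539, 0.8750)
step 2: θ'=0.8750 (straight) → pose (-1.2735, 2.2350, 0.8750)
step 3: θ'=-0.1250 (R=-0.6250) → pose (-0.7159, 2.4545, -0.1250)
step 4: θ'=-0.8750 (R=1.0000) → pose (-1.3588, 2.8057, -0.8750)
step 5: θ'=-1.6250 (R=2.6667) → pose (-1.9747, 4.6595, -1.6250)
step 6: θ'=-0.1250 (R=0.6667) → pose (-1.3922, 3.9619, -0.1250)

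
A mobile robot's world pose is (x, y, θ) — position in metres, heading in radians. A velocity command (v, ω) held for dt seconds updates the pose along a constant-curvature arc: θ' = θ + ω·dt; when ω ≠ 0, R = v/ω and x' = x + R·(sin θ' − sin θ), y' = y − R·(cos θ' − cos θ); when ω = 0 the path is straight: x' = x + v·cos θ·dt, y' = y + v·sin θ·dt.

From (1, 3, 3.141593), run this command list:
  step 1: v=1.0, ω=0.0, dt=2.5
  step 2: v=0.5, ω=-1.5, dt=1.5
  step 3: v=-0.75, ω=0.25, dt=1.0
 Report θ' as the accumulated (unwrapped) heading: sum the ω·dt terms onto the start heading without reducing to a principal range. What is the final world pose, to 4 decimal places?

step 1: θ'=3.1416 (straight) → pose (-1.5000, 3.0000, 3.1416)
step 2: θ'=0.8916 (R=-0.3333) → pose (-1.7594, 3.5427, 0.8916)
step 3: θ'=1.1416 (R=-3.0000) → pose (-2.1530, 2.9066, 1.1416)

(-2.1530, 2.9066, 1.1416)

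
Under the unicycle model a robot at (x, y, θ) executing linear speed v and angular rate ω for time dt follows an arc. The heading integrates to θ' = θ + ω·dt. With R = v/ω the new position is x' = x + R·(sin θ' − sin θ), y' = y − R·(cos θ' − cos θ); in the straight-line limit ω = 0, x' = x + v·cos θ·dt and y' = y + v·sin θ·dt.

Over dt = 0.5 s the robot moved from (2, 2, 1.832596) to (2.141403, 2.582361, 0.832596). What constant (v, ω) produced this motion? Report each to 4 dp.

Δθ = 0.832596 − 1.832596 = -1.000000
ω = Δθ/dt = -1.000000/0.5 = -2.0000
R = −Δy/(cos θ' − cos θ) = -0.6250
v = R·ω = -0.6250·-2.0000 = 1.2500

v = 1.2500, ω = -2.0000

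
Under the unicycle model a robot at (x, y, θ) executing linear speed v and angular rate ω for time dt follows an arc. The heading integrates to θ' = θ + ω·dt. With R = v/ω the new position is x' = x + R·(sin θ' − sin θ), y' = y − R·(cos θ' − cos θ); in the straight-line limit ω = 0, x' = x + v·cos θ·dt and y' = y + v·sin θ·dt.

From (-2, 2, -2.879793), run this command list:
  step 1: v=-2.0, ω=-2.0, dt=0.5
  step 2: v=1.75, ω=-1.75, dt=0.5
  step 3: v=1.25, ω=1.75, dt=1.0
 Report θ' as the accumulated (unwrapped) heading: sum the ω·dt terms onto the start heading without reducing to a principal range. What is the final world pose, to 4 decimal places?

(-2.2054, 3.2937, -3.0048)

step 1: θ'=-3.8798 (R=1.0000) → pose (-1.0682, 1.7738, -3.8798)
step 2: θ'=-4.7548 (R=-1.0000) → pose (-1.3944, 2.5558, -4.7548)
step 3: θ'=-3.0048 (R=0.7143) → pose (-2.2054, 3.2937, -3.0048)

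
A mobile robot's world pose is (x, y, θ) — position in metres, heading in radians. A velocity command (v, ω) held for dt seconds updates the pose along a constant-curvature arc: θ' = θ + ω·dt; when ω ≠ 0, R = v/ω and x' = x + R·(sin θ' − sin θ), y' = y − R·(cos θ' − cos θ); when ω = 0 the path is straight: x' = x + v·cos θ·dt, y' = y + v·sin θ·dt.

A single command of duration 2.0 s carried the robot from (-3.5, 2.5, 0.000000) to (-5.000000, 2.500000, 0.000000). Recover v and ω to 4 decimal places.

v = -0.7500, ω = 0.0000

Δθ = 0.000000 − 0.000000 = 0.000000
ω = Δθ/dt = 0.000000/2.0 = 0.0000
ω = 0 → v = (Δx·cos θ + Δy·sin θ)/dt = -0.7500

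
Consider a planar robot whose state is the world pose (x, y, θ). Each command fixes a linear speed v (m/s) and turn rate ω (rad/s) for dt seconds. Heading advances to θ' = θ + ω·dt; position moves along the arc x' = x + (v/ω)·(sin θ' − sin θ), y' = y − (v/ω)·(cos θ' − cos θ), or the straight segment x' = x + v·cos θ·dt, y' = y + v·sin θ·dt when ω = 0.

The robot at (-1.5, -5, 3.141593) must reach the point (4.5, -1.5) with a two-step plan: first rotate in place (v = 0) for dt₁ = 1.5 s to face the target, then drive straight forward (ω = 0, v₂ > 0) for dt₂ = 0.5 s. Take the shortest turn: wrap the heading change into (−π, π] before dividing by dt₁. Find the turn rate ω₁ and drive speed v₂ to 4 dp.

ω₁ = -1.7423, v₂ = 13.8924

heading to target = atan2(-1.5−-5, 4.5−-1.5) = 0.5281
Δθ = wrap(0.5281 − 3.1416) = -2.6135; ω₁ = Δθ/dt₁ = -1.7423
distance = √((4.5−-1.5)² + (-1.5−-5)²) = 6.9462; v₂ = distance/dt₂ = 13.8924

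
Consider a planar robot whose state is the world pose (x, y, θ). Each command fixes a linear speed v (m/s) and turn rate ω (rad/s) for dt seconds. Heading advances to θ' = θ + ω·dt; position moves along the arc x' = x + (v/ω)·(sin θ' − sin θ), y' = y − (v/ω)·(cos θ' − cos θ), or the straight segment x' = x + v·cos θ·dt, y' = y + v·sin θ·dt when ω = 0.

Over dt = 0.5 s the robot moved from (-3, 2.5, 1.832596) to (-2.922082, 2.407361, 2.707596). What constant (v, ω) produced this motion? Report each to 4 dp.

v = -0.2500, ω = 1.7500

Δθ = 2.707596 − 1.832596 = 0.875000
ω = Δθ/dt = 0.875000/0.5 = 1.7500
R = −Δy/(cos θ' − cos θ) = -0.1429
v = R·ω = -0.1429·1.7500 = -0.2500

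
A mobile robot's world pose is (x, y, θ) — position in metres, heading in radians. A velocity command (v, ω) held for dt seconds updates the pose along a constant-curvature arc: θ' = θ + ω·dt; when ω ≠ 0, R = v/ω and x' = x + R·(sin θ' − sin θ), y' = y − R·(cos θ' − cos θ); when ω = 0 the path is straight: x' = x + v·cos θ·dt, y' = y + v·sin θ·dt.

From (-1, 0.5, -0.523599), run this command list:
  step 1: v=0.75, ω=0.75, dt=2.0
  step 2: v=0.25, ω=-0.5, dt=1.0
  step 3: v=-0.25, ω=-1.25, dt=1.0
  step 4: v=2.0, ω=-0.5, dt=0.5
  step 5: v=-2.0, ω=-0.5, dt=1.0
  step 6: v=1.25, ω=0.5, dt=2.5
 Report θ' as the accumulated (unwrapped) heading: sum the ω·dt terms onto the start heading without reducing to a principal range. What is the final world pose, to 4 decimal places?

step 1: θ'=0.9764 (R=1.0000) → pose (0.3285, 0.8060, 0.9764)
step 2: θ'=0.4764 (R=-0.5000) → pose (0.5134, 0.9703, 0.4764)
step 3: θ'=-0.7736 (R=0.2000) → pose (0.2820, 1.0050, -0.7736)
step 4: θ'=-1.0236 (R=-4.0000) → pose (0.9031, 0.2246, -1.0236)
step 5: θ'=-1.5236 (R=4.0000) → pose (0.3235, 2.1170, -1.5236)
step 6: θ'=-0.2736 (R=2.5000) → pose (2.1452, -0.1720, -0.2736)

(2.1452, -0.1720, -0.2736)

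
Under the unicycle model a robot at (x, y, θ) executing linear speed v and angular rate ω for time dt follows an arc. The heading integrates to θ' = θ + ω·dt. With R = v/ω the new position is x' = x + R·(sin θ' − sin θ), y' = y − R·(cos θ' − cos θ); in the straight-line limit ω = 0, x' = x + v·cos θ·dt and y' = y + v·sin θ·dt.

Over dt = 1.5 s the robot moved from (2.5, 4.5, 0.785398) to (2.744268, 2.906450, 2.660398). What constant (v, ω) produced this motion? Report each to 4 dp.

v = -1.2500, ω = 1.2500

Δθ = 2.660398 − 0.785398 = 1.875000
ω = Δθ/dt = 1.875000/1.5 = 1.2500
R = −Δy/(cos θ' − cos θ) = -1.0000
v = R·ω = -1.0000·1.2500 = -1.2500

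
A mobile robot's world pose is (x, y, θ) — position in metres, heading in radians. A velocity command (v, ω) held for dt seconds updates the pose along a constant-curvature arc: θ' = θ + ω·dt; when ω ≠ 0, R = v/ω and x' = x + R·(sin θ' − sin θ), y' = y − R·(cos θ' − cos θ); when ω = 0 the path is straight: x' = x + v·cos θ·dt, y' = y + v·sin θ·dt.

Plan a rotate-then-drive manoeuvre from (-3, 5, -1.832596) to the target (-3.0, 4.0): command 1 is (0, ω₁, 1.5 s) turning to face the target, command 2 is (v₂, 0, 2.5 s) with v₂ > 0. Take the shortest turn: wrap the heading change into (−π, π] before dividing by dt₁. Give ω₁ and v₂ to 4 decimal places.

heading to target = atan2(4−5, -3−-3) = -1.5708
Δθ = wrap(-1.5708 − -1.8326) = 0.2618; ω₁ = Δθ/dt₁ = 0.1745
distance = √((-3−-3)² + (4−5)²) = 1.0000; v₂ = distance/dt₂ = 0.4000

ω₁ = 0.1745, v₂ = 0.4000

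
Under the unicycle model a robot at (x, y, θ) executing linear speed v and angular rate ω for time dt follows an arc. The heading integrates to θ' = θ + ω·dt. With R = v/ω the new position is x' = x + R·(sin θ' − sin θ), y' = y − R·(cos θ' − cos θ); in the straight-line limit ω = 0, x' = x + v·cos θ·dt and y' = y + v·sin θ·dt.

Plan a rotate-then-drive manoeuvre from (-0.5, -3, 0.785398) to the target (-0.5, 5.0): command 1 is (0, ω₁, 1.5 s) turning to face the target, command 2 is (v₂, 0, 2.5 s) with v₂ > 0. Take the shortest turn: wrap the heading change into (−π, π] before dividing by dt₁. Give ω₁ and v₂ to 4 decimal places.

heading to target = atan2(5−-3, -0.5−-0.5) = 1.5708
Δθ = wrap(1.5708 − 0.7854) = 0.7854; ω₁ = Δθ/dt₁ = 0.5236
distance = √((-0.5−-0.5)² + (5−-3)²) = 8.0000; v₂ = distance/dt₂ = 3.2000

ω₁ = 0.5236, v₂ = 3.2000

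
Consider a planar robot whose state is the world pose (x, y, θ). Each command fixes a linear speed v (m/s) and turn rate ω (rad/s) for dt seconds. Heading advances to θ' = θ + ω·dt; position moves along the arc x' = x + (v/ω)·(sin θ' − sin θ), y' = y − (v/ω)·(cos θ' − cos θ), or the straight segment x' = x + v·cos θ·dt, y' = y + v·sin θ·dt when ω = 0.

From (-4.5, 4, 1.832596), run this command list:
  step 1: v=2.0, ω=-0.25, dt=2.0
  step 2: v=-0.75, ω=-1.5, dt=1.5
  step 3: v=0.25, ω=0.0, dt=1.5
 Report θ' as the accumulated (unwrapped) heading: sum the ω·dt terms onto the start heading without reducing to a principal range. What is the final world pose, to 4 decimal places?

(-5.2016, 7.4745, -0.9174)

step 1: θ'=1.3326 (R=-8.0000) → pose (-4.5467, 7.9582, 1.3326)
step 2: θ'=-0.9174 (R=0.5000) → pose (-5.4296, 7.7722, -0.9174)
step 3: θ'=-0.9174 (straight) → pose (-5.2016, 7.4745, -0.9174)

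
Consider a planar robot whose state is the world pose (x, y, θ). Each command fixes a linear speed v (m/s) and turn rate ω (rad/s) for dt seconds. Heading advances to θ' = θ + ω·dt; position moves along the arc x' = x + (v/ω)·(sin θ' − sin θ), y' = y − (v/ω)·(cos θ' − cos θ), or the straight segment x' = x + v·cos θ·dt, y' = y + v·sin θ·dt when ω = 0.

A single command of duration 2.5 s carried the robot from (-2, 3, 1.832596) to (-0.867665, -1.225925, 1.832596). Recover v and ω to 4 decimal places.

Δθ = 1.832596 − 1.832596 = 0.000000
ω = Δθ/dt = 0.000000/2.5 = 0.0000
ω = 0 → v = (Δx·cos θ + Δy·sin θ)/dt = -1.7500

v = -1.7500, ω = 0.0000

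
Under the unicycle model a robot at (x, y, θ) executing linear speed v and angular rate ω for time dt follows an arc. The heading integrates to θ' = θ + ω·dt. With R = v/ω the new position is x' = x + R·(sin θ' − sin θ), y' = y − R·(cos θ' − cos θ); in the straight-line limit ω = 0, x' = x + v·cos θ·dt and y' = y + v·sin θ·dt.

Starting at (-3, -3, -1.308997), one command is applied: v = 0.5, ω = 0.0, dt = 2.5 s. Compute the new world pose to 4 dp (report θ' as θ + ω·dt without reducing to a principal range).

θ' = -1.3090 + 0.0·2.5 = -1.3090
ω = 0 → straight: x' = -3 + 0.5·cos(-1.3090)·2.5 = -2.6765
y' = -3 + 0.5·sin(-1.3090)·2.5 = -4.2074

(-2.6765, -4.2074, -1.3090)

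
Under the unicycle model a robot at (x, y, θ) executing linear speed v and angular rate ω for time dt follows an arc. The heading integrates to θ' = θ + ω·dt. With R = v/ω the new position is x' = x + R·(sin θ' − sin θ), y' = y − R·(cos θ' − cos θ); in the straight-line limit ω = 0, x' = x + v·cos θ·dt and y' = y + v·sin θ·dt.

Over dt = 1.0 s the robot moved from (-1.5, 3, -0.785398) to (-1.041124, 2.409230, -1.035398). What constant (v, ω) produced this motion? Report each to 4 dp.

Δθ = -1.035398 − -0.785398 = -0.250000
ω = Δθ/dt = -0.250000/1.0 = -0.2500
R = −Δy/(cos θ' − cos θ) = -3.0000
v = R·ω = -3.0000·-0.2500 = 0.7500

v = 0.7500, ω = -0.2500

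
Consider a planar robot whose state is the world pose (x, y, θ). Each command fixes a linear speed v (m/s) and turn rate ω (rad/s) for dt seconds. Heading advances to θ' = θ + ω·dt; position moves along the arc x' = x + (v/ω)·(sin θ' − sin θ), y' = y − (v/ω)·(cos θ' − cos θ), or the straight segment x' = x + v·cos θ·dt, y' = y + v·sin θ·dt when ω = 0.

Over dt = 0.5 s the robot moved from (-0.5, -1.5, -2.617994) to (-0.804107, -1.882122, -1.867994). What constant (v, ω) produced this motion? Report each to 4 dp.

Δθ = -1.867994 − -2.617994 = 0.750000
ω = Δθ/dt = 0.750000/0.5 = 1.5000
R = −Δy/(cos θ' − cos θ) = 0.6667
v = R·ω = 0.6667·1.5000 = 1.0000

v = 1.0000, ω = 1.5000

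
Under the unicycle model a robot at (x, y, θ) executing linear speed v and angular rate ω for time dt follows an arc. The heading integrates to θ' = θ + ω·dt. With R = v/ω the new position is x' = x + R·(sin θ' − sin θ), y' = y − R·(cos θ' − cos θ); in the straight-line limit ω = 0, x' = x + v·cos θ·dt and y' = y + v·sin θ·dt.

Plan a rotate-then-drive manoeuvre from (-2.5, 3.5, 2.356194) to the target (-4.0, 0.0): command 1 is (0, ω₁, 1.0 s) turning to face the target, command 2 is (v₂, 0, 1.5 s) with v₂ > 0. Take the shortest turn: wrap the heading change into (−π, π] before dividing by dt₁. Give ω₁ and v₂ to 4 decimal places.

ω₁ = 1.9513, v₂ = 2.5386

heading to target = atan2(0−3.5, -4−-2.5) = -1.9757
Δθ = wrap(-1.9757 − 2.3562) = 1.9513; ω₁ = Δθ/dt₁ = 1.9513
distance = √((-4−-2.5)² + (0−3.5)²) = 3.8079; v₂ = distance/dt₂ = 2.5386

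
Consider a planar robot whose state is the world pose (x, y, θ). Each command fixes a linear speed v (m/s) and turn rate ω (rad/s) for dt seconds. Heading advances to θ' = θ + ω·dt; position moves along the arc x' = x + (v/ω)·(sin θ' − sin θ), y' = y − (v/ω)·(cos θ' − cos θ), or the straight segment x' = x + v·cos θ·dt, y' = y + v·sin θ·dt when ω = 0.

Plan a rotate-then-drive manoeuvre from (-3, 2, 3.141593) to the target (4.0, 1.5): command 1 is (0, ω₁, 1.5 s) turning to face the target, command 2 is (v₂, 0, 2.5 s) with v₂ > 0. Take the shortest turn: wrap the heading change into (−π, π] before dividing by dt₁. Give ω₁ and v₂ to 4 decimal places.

heading to target = atan2(1.5−2, 4−-3) = -0.0713
Δθ = wrap(-0.0713 − 3.1416) = 3.0703; ω₁ = Δθ/dt₁ = 2.0469
distance = √((4−-3)² + (1.5−2)²) = 7.0178; v₂ = distance/dt₂ = 2.8071

ω₁ = 2.0469, v₂ = 2.8071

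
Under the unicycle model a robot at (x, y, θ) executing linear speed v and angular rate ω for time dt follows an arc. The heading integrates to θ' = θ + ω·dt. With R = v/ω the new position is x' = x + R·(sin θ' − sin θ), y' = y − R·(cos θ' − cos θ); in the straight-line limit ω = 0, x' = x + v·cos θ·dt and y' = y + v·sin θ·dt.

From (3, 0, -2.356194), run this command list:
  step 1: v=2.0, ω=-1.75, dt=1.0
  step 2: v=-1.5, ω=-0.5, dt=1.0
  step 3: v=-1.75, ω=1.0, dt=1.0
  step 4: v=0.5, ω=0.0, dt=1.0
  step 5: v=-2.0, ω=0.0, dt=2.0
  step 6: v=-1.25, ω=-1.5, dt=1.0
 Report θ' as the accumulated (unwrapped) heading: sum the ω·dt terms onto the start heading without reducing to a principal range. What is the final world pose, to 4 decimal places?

(6.2515, -5.2463, -5.1062)

step 1: θ'=-4.1062 (R=-1.1429) → pose (1.2527, 0.1570, -4.1062)
step 2: θ'=-4.6062 (R=3.0000) → pose (1.7703, -1.2343, -4.6062)
step 3: θ'=-3.6062 (R=-1.7500) → pose (2.7263, -2.6133, -3.6062)
step 4: θ'=-3.6062 (straight) → pose (2.2793, -2.3892, -3.6062)
step 5: θ'=-3.6062 (straight) → pose (5.8553, -4.1815, -3.6062)
step 6: θ'=-5.1062 (R=0.8333) → pose (6.2515, -5.2463, -5.1062)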